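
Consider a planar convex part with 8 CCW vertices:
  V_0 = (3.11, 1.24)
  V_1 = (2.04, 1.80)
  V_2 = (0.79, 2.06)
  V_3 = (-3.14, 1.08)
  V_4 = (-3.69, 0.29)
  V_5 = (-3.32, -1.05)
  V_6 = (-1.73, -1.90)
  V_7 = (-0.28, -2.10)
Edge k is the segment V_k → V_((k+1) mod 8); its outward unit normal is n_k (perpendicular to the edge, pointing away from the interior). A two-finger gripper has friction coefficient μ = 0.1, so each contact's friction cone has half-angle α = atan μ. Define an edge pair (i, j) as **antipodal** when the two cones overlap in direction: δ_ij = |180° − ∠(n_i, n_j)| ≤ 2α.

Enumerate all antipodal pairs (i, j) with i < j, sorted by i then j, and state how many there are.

count = 3; pairs: (0,5), (1,6), (3,7)

α = atan 0.1 = 5.71°;  2α = 11.42°
n_0 = (+0.4637, +0.8860)
n_1 = (+0.2036, +0.9790)
n_2 = (-0.2420, +0.9703)
n_3 = (-0.8207, +0.5714)
n_4 = (-0.9639, -0.2662)
n_5 = (-0.4715, -0.8819)
n_6 = (-0.1366, -0.9906)
n_7 = (+0.7018, -0.7123)
  (0,1): δ = 164.12°  ·
  (0,2): δ = 138.37°  ·
  (0,3): δ = 97.22°  ·
  (0,4): δ = 46.94°  ·
  (0,5): δ = 0.50°  ✓
  (0,6): δ = 19.77°  ·
  (0,7): δ = 72.20°  ·
  (1,2): δ = 154.25°  ·
  (1,3): δ = 113.10°  ·
  (1,4): δ = 62.81°  ·
  (1,5): δ = 16.38°  ·
  (1,6): δ = 3.90°  ✓
  (1,7): δ = 56.32°  ·
  (2,3): δ = 138.85°  ·
  (2,4): δ = 88.57°  ·
  (2,5): δ = 42.13°  ·
  (2,6): δ = 21.86°  ·
  (2,7): δ = 30.57°  ·
  (3,4): δ = 129.72°  ·
  (3,5): δ = 83.28°  ·
  (3,6): δ = 63.01°  ·
  (3,7): δ = 10.58°  ✓
  (4,5): δ = 133.56°  ·
  (4,6): δ = 113.29°  ·
  (4,7): δ = 60.86°  ·
  (5,6): δ = 159.72°  ·
  (5,7): δ = 107.30°  ·
  (6,7): δ = 127.57°  ·
antipodal pairs: 3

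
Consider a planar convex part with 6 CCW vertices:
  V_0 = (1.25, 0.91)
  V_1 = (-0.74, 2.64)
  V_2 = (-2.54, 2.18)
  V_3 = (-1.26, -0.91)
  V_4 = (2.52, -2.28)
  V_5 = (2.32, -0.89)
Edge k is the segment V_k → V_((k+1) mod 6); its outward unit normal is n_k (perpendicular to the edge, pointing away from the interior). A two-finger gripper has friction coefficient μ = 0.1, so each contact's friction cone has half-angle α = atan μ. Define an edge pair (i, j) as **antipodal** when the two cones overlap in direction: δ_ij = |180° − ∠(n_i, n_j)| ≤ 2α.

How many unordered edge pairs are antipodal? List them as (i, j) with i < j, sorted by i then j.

α = atan 0.1 = 5.71°;  2α = 11.42°
n_0 = (+0.6561, +0.7547)
n_1 = (-0.2476, +0.9689)
n_2 = (-0.9239, -0.3827)
n_3 = (-0.3407, -0.9402)
n_4 = (+0.9898, +0.1424)
n_5 = (+0.8596, +0.5110)
  (0,1): δ = 124.66°  ·
  (0,2): δ = 26.50°  ·
  (0,3): δ = 21.08°  ·
  (0,4): δ = 139.19°  ·
  (0,5): δ = 161.73°  ·
  (1,2): δ = 81.83°  ·
  (1,3): δ = 34.26°  ·
  (1,4): δ = 83.85°  ·
  (1,5): δ = 106.39°  ·
  (2,3): δ = 132.42°  ·
  (2,4): δ = 14.31°  ·
  (2,5): δ = 8.23°  ✓
  (3,4): δ = 61.89°  ·
  (3,5): δ = 39.35°  ·
  (4,5): δ = 157.46°  ·
antipodal pairs: 1

count = 1; pairs: (2,5)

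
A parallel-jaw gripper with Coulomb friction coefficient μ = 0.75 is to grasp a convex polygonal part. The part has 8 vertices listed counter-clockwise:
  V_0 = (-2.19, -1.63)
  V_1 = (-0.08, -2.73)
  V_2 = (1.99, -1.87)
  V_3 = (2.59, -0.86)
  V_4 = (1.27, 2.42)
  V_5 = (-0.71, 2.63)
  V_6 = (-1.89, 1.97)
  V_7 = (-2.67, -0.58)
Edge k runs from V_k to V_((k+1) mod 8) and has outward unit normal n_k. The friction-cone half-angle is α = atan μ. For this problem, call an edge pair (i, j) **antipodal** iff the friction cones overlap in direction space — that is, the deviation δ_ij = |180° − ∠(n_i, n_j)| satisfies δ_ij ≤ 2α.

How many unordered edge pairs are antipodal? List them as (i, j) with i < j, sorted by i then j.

count = 13; pairs: (0,3), (0,4), (0,5), (1,4), (1,5), (1,6), (2,4), (2,5), (2,6), (2,7), (3,6), (3,7), (4,7)

α = atan 0.75 = 36.87°;  2α = 73.74°
n_0 = (-0.4623, -0.8867)
n_1 = (+0.3837, -0.9235)
n_2 = (+0.8597, -0.5107)
n_3 = (+0.9277, +0.3733)
n_4 = (+0.1055, +0.9944)
n_5 = (-0.4882, +0.8728)
n_6 = (-0.9563, +0.2925)
n_7 = (-0.9095, -0.4158)
  (0,1): δ = 129.90°  ·
  (0,2): δ = 93.18°  ·
  (0,3): δ = 40.54°  ✓
  (0,4): δ = 21.48°  ✓
  (0,5): δ = 56.75°  ✓
  (0,6): δ = 100.53°  ·
  (0,7): δ = 142.10°  ·
  (1,2): δ = 143.27°  ·
  (1,3): δ = 90.64°  ·
  (1,4): δ = 28.62°  ✓
  (1,5): δ = 6.66°  ✓
  (1,6): δ = 50.43°  ✓
  (1,7): δ = 92.01°  ·
  (2,3): δ = 127.37°  ·
  (2,4): δ = 65.34°  ✓
  (2,5): δ = 30.07°  ✓
  (2,6): δ = 13.70°  ✓
  (2,7): δ = 55.28°  ✓
  (3,4): δ = 117.98°  ·
  (3,5): δ = 82.70°  ·
  (3,6): δ = 38.93°  ✓
  (3,7): δ = 2.65°  ✓
  (4,5): δ = 144.73°  ·
  (4,6): δ = 100.95°  ·
  (4,7): δ = 59.38°  ✓
  (5,6): δ = 136.23°  ·
  (5,7): δ = 94.65°  ·
  (6,7): δ = 138.42°  ·
antipodal pairs: 13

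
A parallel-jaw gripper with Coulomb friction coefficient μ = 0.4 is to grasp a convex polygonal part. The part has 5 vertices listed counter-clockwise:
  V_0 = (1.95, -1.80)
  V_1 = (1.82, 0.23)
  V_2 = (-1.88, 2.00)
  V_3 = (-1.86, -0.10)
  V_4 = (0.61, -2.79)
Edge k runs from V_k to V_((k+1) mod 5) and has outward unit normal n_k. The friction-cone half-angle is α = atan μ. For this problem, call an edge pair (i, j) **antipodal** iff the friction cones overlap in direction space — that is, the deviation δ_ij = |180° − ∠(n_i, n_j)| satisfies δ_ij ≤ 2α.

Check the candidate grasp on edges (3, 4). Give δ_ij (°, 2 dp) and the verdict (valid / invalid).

δ = 96.10°, invalid

α = atan 0.4 = 21.80°;  2α = 43.60°
edge 3: e_3 = (+2.47, -2.69);  n_3 = (-0.7366, -0.6763)
edge 4: e_4 = (+1.34, +0.99);  n_4 = (+0.5942, -0.8043)
∠(n_3, n_4) = 83.90°
δ = |180° − 83.90°| = 96.10°
96.10° > 2α = 43.60°  →  invalid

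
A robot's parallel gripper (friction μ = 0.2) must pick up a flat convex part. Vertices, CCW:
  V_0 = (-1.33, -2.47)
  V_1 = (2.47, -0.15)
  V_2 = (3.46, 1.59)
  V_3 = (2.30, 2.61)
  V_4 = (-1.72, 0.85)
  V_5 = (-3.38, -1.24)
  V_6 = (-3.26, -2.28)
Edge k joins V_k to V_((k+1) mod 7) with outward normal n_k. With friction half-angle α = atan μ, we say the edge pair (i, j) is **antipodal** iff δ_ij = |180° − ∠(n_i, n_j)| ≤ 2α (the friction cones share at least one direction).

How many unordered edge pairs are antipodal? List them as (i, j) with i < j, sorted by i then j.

count = 3; pairs: (0,3), (0,4), (1,4)

α = atan 0.2 = 11.31°;  2α = 22.62°
n_0 = (+0.5211, -0.8535)
n_1 = (+0.8692, -0.4945)
n_2 = (+0.6603, +0.7510)
n_3 = (-0.4011, +0.9161)
n_4 = (-0.7831, +0.6219)
n_5 = (-0.9934, -0.1146)
n_6 = (-0.0980, -0.9952)
  (0,1): δ = 151.04°  ·
  (0,2): δ = 72.73°  ·
  (0,3): δ = 7.76°  ✓
  (0,4): δ = 20.14°  ✓
  (0,5): δ = 65.18°  ·
  (0,6): δ = 142.97°  ·
  (1,2): δ = 101.69°  ·
  (1,3): δ = 36.72°  ·
  (1,4): δ = 8.82°  ✓
  (1,5): δ = 36.22°  ·
  (1,6): δ = 114.02°  ·
  (2,3): δ = 115.03°  ·
  (2,4): δ = 87.13°  ·
  (2,5): δ = 42.09°  ·
  (2,6): δ = 35.70°  ·
  (3,4): δ = 152.10°  ·
  (3,5): δ = 107.06°  ·
  (3,6): δ = 29.27°  ·
  (4,5): δ = 134.96°  ·
  (4,6): δ = 57.16°  ·
  (5,6): δ = 102.20°  ·
antipodal pairs: 3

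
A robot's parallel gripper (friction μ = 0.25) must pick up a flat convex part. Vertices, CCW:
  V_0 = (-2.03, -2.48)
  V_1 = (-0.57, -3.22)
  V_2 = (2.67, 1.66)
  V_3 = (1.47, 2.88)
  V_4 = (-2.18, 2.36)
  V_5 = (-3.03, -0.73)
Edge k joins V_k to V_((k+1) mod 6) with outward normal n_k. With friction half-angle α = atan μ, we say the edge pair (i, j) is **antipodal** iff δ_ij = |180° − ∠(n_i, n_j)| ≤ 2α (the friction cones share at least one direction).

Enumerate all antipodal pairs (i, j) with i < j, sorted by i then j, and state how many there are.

α = atan 0.25 = 14.04°;  2α = 28.07°
n_0 = (-0.4521, -0.8920)
n_1 = (+0.8331, -0.5531)
n_2 = (+0.7129, +0.7012)
n_3 = (-0.1410, +0.9900)
n_4 = (-0.9642, +0.2652)
n_5 = (-0.8682, -0.4961)
  (0,1): δ = 96.70°  ·
  (0,2): δ = 18.60°  ✓
  (0,3): δ = 34.99°  ·
  (0,4): δ = 101.50°  ·
  (0,5): δ = 146.62°  ·
  (1,2): δ = 101.89°  ·
  (1,3): δ = 48.31°  ·
  (1,4): δ = 18.20°  ✓
  (1,5): δ = 63.33°  ·
  (2,3): δ = 126.42°  ·
  (2,4): δ = 59.91°  ·
  (2,5): δ = 14.78°  ✓
  (3,4): δ = 113.49°  ·
  (3,5): δ = 68.36°  ·
  (4,5): δ = 134.87°  ·
antipodal pairs: 3

count = 3; pairs: (0,2), (1,4), (2,5)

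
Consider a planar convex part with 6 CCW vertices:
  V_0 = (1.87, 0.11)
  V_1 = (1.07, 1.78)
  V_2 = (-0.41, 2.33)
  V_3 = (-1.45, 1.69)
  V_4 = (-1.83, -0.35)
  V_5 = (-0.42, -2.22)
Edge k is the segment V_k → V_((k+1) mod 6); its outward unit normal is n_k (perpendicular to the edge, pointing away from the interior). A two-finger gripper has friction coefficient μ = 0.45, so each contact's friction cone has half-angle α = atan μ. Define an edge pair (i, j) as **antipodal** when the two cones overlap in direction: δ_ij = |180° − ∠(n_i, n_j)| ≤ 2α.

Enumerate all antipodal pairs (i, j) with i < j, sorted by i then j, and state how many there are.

α = atan 0.45 = 24.23°;  2α = 48.46°
n_0 = (+0.9019, +0.4320)
n_1 = (+0.3483, +0.9374)
n_2 = (-0.5241, +0.8517)
n_3 = (-0.9831, +0.1831)
n_4 = (-0.7985, -0.6020)
n_5 = (+0.7132, -0.7010)
  (0,1): δ = 135.98°  ·
  (0,2): δ = 83.99°  ·
  (0,3): δ = 36.15°  ✓
  (0,4): δ = 11.42°  ✓
  (0,5): δ = 109.90°  ·
  (1,2): δ = 128.01°  ·
  (1,3): δ = 80.17°  ·
  (1,4): δ = 32.60°  ✓
  (1,5): δ = 65.88°  ·
  (2,3): δ = 132.16°  ·
  (2,4): δ = 84.59°  ·
  (2,5): δ = 13.89°  ✓
  (3,4): δ = 132.43°  ·
  (3,5): δ = 33.95°  ✓
  (4,5): δ = 81.52°  ·
antipodal pairs: 5

count = 5; pairs: (0,3), (0,4), (1,4), (2,5), (3,5)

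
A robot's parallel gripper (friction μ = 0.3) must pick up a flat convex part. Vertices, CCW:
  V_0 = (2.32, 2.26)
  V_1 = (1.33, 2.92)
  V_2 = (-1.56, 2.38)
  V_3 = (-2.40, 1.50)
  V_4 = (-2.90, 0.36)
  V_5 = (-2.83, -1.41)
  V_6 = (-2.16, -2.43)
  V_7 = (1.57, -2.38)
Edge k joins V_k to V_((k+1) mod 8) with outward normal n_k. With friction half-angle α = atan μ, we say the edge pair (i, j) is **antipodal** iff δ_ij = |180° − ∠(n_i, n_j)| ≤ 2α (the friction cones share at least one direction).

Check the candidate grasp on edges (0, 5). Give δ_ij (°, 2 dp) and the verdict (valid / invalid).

δ = 23.01°, valid

α = atan 0.3 = 16.70°;  2α = 33.40°
edge 0: e_0 = (-0.99, +0.66);  n_0 = (+0.5547, +0.8321)
edge 5: e_5 = (+0.67, -1.02);  n_5 = (-0.8358, -0.5490)
∠(n_0, n_5) = 156.99°
δ = |180° − 156.99°| = 23.01°
23.01° ≤ 2α = 33.40°  →  valid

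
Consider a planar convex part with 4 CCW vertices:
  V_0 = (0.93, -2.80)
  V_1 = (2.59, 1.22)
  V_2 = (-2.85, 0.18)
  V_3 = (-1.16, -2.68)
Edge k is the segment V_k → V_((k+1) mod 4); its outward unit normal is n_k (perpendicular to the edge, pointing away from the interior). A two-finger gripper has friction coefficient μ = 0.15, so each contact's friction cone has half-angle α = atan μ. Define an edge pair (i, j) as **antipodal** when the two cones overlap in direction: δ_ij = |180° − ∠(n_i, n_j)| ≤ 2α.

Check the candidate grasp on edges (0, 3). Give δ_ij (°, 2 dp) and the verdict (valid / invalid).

δ = 109.15°, invalid

α = atan 0.15 = 8.53°;  2α = 17.06°
edge 0: e_0 = (+1.66, +4.02);  n_0 = (+0.9243, -0.3817)
edge 3: e_3 = (+2.09, -0.12);  n_3 = (-0.0573, -0.9984)
∠(n_0, n_3) = 70.85°
δ = |180° − 70.85°| = 109.15°
109.15° > 2α = 17.06°  →  invalid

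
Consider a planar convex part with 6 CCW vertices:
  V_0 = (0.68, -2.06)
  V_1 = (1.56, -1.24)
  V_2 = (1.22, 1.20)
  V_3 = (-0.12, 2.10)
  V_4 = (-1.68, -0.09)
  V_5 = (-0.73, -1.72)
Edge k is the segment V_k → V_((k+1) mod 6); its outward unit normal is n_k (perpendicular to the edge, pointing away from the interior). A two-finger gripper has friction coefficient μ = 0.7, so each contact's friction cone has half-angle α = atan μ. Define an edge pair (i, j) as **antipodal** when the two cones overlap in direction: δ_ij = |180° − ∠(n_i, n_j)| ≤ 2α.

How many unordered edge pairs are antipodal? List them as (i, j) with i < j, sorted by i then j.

α = atan 0.7 = 34.99°;  2α = 69.98°
n_0 = (+0.6817, -0.7316)
n_1 = (+0.9904, +0.1380)
n_2 = (+0.5576, +0.8301)
n_3 = (-0.8145, +0.5802)
n_4 = (-0.8640, -0.5035)
n_5 = (-0.2344, -0.9721)
  (0,1): δ = 125.05°  ·
  (0,2): δ = 76.87°  ·
  (0,3): δ = 11.56°  ✓
  (0,4): δ = 77.26°  ·
  (0,5): δ = 123.46°  ·
  (1,2): δ = 131.82°  ·
  (1,3): δ = 43.40°  ✓
  (1,4): δ = 22.30°  ✓
  (1,5): δ = 68.51°  ✓
  (2,3): δ = 91.58°  ·
  (2,4): δ = 25.88°  ✓
  (2,5): δ = 20.33°  ✓
  (3,4): δ = 114.30°  ·
  (3,5): δ = 68.09°  ✓
  (4,5): δ = 133.79°  ·
antipodal pairs: 7

count = 7; pairs: (0,3), (1,3), (1,4), (1,5), (2,4), (2,5), (3,5)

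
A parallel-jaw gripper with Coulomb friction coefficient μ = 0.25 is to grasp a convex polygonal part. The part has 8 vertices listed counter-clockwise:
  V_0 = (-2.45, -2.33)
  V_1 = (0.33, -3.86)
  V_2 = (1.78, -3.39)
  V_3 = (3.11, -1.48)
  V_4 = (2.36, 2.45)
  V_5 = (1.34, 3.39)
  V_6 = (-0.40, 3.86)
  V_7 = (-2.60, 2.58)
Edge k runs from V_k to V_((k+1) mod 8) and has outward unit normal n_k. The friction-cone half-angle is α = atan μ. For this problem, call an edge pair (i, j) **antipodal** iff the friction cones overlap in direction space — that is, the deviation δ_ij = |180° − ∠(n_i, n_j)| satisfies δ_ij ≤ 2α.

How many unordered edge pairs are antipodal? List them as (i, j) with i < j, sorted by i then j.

count = 5; pairs: (0,4), (0,5), (1,6), (2,6), (3,7)

α = atan 0.25 = 14.04°;  2α = 28.07°
n_0 = (-0.4822, -0.8761)
n_1 = (+0.3083, -0.9513)
n_2 = (+0.8206, -0.5714)
n_3 = (+0.9823, +0.1875)
n_4 = (+0.6777, +0.7354)
n_5 = (+0.2608, +0.9654)
n_6 = (-0.5029, +0.8643)
n_7 = (-0.9995, -0.0305)
  (0,1): δ = 133.21°  ·
  (0,2): δ = 96.02°  ·
  (0,3): δ = 50.37°  ·
  (0,4): δ = 13.84°  ✓
  (0,5): δ = 13.71°  ✓
  (0,6): δ = 59.02°  ·
  (0,7): δ = 120.58°  ·
  (1,2): δ = 142.81°  ·
  (1,3): δ = 97.16°  ·
  (1,4): δ = 60.62°  ·
  (1,5): δ = 33.08°  ·
  (1,6): δ = 12.23°  ✓
  (1,7): δ = 73.79°  ·
  (2,3): δ = 134.34°  ·
  (2,4): δ = 97.81°  ·
  (2,5): δ = 70.26°  ·
  (2,6): δ = 24.96°  ✓
  (2,7): δ = 36.60°  ·
  (3,4): δ = 143.47°  ·
  (3,5): δ = 115.92°  ·
  (3,6): δ = 70.61°  ·
  (3,7): δ = 9.05°  ✓
  (4,5): δ = 152.45°  ·
  (4,6): δ = 107.15°  ·
  (4,7): δ = 45.59°  ·
  (5,6): δ = 134.69°  ·
  (5,7): δ = 73.13°  ·
  (6,7): δ = 118.44°  ·
antipodal pairs: 5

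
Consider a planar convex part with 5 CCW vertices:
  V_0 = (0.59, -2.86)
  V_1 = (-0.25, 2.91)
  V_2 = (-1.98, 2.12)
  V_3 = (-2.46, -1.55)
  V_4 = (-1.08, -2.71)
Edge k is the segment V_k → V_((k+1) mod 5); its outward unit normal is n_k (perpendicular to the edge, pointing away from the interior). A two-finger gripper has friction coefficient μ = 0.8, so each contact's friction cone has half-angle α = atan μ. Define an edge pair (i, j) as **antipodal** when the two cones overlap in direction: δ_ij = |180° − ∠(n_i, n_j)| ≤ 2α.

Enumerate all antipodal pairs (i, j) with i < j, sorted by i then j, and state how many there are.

α = atan 0.8 = 38.66°;  2α = 77.32°
n_0 = (+0.9896, +0.1441)
n_1 = (-0.4154, +0.9096)
n_2 = (-0.9916, +0.1297)
n_3 = (-0.6435, -0.7655)
n_4 = (-0.0895, -0.9960)
  (0,1): δ = 73.74°  ✓
  (0,2): δ = 15.73°  ✓
  (0,3): δ = 41.67°  ✓
  (0,4): δ = 76.58°  ✓
  (1,2): δ = 122.00°  ·
  (1,3): δ = 64.59°  ✓
  (1,4): δ = 29.68°  ✓
  (2,3): δ = 122.60°  ·
  (2,4): δ = 87.68°  ·
  (3,4): δ = 145.08°  ·
antipodal pairs: 6

count = 6; pairs: (0,1), (0,2), (0,3), (0,4), (1,3), (1,4)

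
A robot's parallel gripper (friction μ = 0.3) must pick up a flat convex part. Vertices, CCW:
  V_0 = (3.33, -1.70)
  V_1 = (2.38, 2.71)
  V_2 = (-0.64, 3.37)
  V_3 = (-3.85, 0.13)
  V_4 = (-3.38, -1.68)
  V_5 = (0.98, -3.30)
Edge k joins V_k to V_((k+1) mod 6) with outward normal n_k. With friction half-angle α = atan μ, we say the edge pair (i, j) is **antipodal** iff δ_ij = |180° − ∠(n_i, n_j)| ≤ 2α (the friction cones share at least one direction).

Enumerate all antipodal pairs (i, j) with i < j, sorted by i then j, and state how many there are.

α = atan 0.3 = 16.70°;  2α = 33.40°
n_0 = (+0.9776, +0.2106)
n_1 = (+0.2135, +0.9769)
n_2 = (-0.7104, +0.7038)
n_3 = (-0.9679, -0.2513)
n_4 = (-0.3483, -0.9374)
n_5 = (+0.5628, -0.8266)
  (0,1): δ = 114.48°  ·
  (0,2): δ = 56.89°  ·
  (0,3): δ = 2.40°  ✓
  (0,4): δ = 57.46°  ·
  (0,5): δ = 112.09°  ·
  (1,2): δ = 122.41°  ·
  (1,3): δ = 63.12°  ·
  (1,4): δ = 8.06°  ✓
  (1,5): δ = 46.58°  ·
  (2,3): δ = 120.71°  ·
  (2,4): δ = 65.65°  ·
  (2,5): δ = 11.02°  ✓
  (3,4): δ = 124.94°  ·
  (3,5): δ = 70.31°  ·
  (4,5): δ = 125.37°  ·
antipodal pairs: 3

count = 3; pairs: (0,3), (1,4), (2,5)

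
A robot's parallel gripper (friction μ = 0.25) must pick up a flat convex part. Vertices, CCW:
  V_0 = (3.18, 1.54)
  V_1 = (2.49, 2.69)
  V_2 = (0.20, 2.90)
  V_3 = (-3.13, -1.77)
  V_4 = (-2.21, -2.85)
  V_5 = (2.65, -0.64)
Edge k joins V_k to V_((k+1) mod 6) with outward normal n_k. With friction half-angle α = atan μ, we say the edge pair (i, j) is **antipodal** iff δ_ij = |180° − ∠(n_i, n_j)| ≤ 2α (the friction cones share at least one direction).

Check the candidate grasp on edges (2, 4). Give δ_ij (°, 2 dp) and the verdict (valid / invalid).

δ = 30.06°, invalid

α = atan 0.25 = 14.04°;  2α = 28.07°
edge 2: e_2 = (-3.33, -4.67);  n_2 = (-0.8142, +0.5806)
edge 4: e_4 = (+4.86, +2.21);  n_4 = (+0.4139, -0.9103)
∠(n_2, n_4) = 149.94°
δ = |180° − 149.94°| = 30.06°
30.06° > 2α = 28.07°  →  invalid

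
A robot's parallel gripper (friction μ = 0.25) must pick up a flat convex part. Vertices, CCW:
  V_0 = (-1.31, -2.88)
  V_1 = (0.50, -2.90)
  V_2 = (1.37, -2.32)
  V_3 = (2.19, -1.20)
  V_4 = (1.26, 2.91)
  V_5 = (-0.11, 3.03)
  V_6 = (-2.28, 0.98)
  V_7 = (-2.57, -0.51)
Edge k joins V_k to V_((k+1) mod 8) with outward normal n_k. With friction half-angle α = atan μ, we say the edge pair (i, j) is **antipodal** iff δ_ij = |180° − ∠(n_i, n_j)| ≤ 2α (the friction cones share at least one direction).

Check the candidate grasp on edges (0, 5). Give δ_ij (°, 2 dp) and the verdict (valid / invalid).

α = atan 0.25 = 14.04°;  2α = 28.07°
edge 0: e_0 = (+1.81, -0.02);  n_0 = (-0.0110, -0.9999)
edge 5: e_5 = (-2.17, -2.05);  n_5 = (-0.6867, +0.7269)
∠(n_0, n_5) = 136.00°
δ = |180° − 136.00°| = 44.00°
44.00° > 2α = 28.07°  →  invalid

δ = 44.00°, invalid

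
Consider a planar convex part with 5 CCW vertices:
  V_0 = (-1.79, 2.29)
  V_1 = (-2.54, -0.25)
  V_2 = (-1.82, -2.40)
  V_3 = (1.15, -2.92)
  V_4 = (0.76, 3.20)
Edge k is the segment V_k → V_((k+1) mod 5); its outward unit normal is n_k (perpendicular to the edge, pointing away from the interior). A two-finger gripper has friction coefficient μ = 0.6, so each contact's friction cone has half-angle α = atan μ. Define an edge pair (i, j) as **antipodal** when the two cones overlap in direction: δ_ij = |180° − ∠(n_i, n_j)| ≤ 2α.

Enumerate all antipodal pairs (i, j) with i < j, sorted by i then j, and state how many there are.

count = 3; pairs: (0,3), (1,3), (2,4)

α = atan 0.6 = 30.96°;  2α = 61.93°
n_0 = (-0.9591, +0.2832)
n_1 = (-0.9482, -0.3176)
n_2 = (-0.1725, -0.9850)
n_3 = (+0.9980, +0.0636)
n_4 = (-0.3361, +0.9418)
  (0,1): δ = 145.03°  ·
  (0,2): δ = 83.48°  ·
  (0,3): δ = 20.10°  ✓
  (0,4): δ = 126.09°  ·
  (1,2): δ = 118.45°  ·
  (1,3): δ = 14.87°  ✓
  (1,4): δ = 91.12°  ·
  (2,3): δ = 76.42°  ·
  (2,4): δ = 29.57°  ✓
  (3,4): δ = 74.01°  ·
antipodal pairs: 3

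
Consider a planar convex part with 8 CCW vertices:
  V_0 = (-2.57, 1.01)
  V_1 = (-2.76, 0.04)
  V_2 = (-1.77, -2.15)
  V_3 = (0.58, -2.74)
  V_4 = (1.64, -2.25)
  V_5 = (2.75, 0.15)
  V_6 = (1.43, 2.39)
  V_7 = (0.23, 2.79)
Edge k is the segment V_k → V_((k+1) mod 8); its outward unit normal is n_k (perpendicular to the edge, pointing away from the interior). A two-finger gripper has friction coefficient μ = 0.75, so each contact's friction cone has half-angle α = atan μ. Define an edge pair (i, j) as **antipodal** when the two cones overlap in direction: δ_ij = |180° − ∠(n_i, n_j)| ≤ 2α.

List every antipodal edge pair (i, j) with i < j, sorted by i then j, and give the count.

count = 12; pairs: (0,3), (0,4), (0,5), (1,4), (1,5), (1,6), (2,5), (2,6), (2,7), (3,6), (3,7), (4,7)

α = atan 0.75 = 36.87°;  2α = 73.74°
n_0 = (-0.9814, +0.1922)
n_1 = (-0.9112, -0.4119)
n_2 = (-0.2435, -0.9699)
n_3 = (+0.4196, -0.9077)
n_4 = (+0.9076, -0.4198)
n_5 = (+0.8615, +0.5077)
n_6 = (+0.3162, +0.9487)
n_7 = (-0.5365, +0.8439)
  (0,1): δ = 144.59°  ·
  (0,2): δ = 93.01°  ·
  (0,3): δ = 54.11°  ✓
  (0,4): δ = 13.74°  ✓
  (0,5): δ = 41.59°  ✓
  (0,6): δ = 82.65°  ·
  (0,7): δ = 133.53°  ·
  (1,2): δ = 128.42°  ·
  (1,3): δ = 89.52°  ·
  (1,4): δ = 49.15°  ✓
  (1,5): δ = 6.18°  ✓
  (1,6): δ = 47.24°  ✓
  (1,7): δ = 98.12°  ·
  (2,3): δ = 141.10°  ·
  (2,4): δ = 100.73°  ·
  (2,5): δ = 45.40°  ✓
  (2,6): δ = 4.34°  ✓
  (2,7): δ = 46.54°  ✓
  (3,4): δ = 139.63°  ·
  (3,5): δ = 84.30°  ·
  (3,6): δ = 43.24°  ✓
  (3,7): δ = 7.64°  ✓
  (4,5): δ = 124.67°  ·
  (4,6): δ = 83.61°  ·
  (4,7): δ = 32.73°  ✓
  (5,6): δ = 138.95°  ·
  (5,7): δ = 88.07°  ·
  (6,7): δ = 129.12°  ·
antipodal pairs: 12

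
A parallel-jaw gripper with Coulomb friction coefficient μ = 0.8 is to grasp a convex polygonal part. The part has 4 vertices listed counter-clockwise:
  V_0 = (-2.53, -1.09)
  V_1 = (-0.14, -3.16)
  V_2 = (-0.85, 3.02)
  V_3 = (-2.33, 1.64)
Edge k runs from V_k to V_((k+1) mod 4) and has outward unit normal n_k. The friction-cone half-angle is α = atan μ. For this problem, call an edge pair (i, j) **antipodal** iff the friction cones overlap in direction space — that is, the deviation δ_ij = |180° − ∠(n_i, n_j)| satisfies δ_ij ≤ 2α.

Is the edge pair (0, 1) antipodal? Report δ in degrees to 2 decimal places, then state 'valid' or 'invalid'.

α = atan 0.8 = 38.66°;  2α = 77.32°
edge 0: e_0 = (+2.39, -2.07);  n_0 = (-0.6547, -0.7559)
edge 1: e_1 = (-0.71, +6.18);  n_1 = (+0.9935, +0.1141)
∠(n_0, n_1) = 137.45°
δ = |180° − 137.45°| = 42.55°
42.55° ≤ 2α = 77.32°  →  valid

δ = 42.55°, valid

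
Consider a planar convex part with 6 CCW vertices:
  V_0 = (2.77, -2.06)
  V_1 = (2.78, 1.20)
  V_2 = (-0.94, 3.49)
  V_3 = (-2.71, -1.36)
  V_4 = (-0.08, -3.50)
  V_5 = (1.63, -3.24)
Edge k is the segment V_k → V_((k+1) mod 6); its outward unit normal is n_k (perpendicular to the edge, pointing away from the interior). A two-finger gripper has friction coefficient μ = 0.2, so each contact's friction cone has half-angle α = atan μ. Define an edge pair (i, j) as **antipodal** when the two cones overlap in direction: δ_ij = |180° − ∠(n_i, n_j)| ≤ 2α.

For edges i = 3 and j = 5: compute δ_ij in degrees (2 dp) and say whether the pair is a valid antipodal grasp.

α = atan 0.2 = 11.31°;  2α = 22.62°
edge 3: e_3 = (+2.63, -2.14);  n_3 = (-0.6311, -0.7757)
edge 5: e_5 = (+1.14, +1.18);  n_5 = (+0.7192, -0.6948)
∠(n_3, n_5) = 85.12°
δ = |180° − 85.12°| = 94.88°
94.88° > 2α = 22.62°  →  invalid

δ = 94.88°, invalid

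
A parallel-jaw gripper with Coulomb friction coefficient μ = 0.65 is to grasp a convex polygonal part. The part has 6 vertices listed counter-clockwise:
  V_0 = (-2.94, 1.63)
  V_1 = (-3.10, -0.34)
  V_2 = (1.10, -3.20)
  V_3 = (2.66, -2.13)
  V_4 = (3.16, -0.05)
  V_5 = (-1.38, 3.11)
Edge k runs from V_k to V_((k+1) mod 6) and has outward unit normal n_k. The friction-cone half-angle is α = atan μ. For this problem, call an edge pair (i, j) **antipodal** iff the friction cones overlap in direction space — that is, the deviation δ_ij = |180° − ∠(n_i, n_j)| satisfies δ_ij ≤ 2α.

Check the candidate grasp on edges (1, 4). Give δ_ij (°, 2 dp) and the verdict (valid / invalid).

δ = 0.59°, valid

α = atan 0.65 = 33.02°;  2α = 66.05°
edge 1: e_1 = (+4.20, -2.86);  n_1 = (-0.5628, -0.8266)
edge 4: e_4 = (-4.54, +3.16);  n_4 = (+0.5713, +0.8208)
∠(n_1, n_4) = 179.41°
δ = |180° − 179.41°| = 0.59°
0.59° ≤ 2α = 66.05°  →  valid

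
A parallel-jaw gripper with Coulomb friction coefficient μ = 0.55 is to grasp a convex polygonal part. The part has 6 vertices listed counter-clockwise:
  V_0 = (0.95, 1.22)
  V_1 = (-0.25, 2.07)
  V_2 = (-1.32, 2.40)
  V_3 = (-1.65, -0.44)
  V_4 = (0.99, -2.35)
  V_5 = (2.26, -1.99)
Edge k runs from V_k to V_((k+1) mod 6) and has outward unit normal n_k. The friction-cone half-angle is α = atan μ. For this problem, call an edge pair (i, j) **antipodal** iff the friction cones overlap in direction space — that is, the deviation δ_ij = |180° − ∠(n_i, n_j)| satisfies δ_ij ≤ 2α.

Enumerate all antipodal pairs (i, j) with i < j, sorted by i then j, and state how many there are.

count = 6; pairs: (0,3), (0,4), (1,3), (1,4), (2,5), (3,5)

α = atan 0.55 = 28.81°;  2α = 57.62°
n_0 = (+0.5780, +0.8160)
n_1 = (+0.2947, +0.9556)
n_2 = (-0.9933, +0.1154)
n_3 = (-0.5862, -0.8102)
n_4 = (+0.2727, -0.9621)
n_5 = (+0.9259, +0.3778)
  (0,1): δ = 161.83°  ·
  (0,2): δ = 61.32°  ·
  (0,3): δ = 0.57°  ✓
  (0,4): δ = 51.14°  ✓
  (0,5): δ = 147.51°  ·
  (1,2): δ = 79.49°  ·
  (1,3): δ = 18.74°  ✓
  (1,4): δ = 32.97°  ✓
  (1,5): δ = 129.34°  ·
  (2,3): δ = 119.26°  ·
  (2,4): δ = 67.55°  ·
  (2,5): δ = 28.83°  ✓
  (3,4): δ = 128.29°  ·
  (3,5): δ = 31.91°  ✓
  (4,5): δ = 83.63°  ·
antipodal pairs: 6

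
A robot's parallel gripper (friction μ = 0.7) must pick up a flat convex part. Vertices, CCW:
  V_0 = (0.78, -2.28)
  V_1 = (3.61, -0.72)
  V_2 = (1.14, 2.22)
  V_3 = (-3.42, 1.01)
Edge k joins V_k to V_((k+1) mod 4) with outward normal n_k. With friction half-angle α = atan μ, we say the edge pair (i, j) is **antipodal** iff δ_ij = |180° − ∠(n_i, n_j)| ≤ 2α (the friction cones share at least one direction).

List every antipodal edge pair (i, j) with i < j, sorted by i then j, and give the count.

α = atan 0.7 = 34.99°;  2α = 69.98°
n_0 = (+0.4828, -0.8758)
n_1 = (+0.7657, +0.6433)
n_2 = (-0.2565, +0.9666)
n_3 = (-0.6167, -0.7872)
  (0,1): δ = 78.83°  ·
  (0,2): δ = 14.00°  ✓
  (0,3): δ = 113.06°  ·
  (1,2): δ = 115.17°  ·
  (1,3): δ = 11.89°  ✓
  (2,3): δ = 52.93°  ✓
antipodal pairs: 3

count = 3; pairs: (0,2), (1,3), (2,3)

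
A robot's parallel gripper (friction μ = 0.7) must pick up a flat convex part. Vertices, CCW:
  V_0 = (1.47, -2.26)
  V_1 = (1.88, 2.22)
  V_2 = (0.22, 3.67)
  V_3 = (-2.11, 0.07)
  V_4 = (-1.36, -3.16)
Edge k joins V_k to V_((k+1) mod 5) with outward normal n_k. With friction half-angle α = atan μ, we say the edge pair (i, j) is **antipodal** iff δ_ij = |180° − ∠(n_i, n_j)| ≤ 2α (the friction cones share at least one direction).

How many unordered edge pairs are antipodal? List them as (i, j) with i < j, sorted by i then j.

count = 5; pairs: (0,2), (0,3), (1,3), (1,4), (2,4)

α = atan 0.7 = 34.99°;  2α = 69.98°
n_0 = (+0.9958, -0.0911)
n_1 = (+0.6579, +0.7531)
n_2 = (-0.8395, +0.5433)
n_3 = (-0.9741, -0.2262)
n_4 = (+0.3031, -0.9530)
  (0,1): δ = 125.91°  ·
  (0,2): δ = 27.68°  ✓
  (0,3): δ = 18.30°  ✓
  (0,4): δ = 112.87°  ·
  (1,2): δ = 81.77°  ·
  (1,3): δ = 35.79°  ✓
  (1,4): δ = 58.78°  ✓
  (2,3): δ = 134.02°  ·
  (2,4): δ = 39.45°  ✓
  (3,4): δ = 85.43°  ·
antipodal pairs: 5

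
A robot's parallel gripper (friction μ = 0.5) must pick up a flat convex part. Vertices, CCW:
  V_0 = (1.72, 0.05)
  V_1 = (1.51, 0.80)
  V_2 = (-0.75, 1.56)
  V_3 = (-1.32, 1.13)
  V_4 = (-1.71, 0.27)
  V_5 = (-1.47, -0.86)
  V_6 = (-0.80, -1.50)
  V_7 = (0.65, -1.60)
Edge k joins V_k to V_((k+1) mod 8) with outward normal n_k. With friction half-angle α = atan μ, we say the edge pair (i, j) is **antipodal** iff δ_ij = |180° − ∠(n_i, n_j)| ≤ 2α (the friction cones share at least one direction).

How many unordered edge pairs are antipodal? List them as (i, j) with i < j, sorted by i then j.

count = 9; pairs: (0,3), (0,4), (0,5), (1,5), (1,6), (2,6), (2,7), (3,7), (4,7)

α = atan 0.5 = 26.57°;  2α = 53.13°
n_0 = (+0.9630, +0.2696)
n_1 = (+0.3187, +0.9478)
n_2 = (-0.6022, +0.7983)
n_3 = (-0.9107, +0.4130)
n_4 = (-0.9782, -0.2078)
n_5 = (-0.6907, -0.7231)
n_6 = (-0.0688, -0.9976)
n_7 = (+0.8390, -0.5441)
  (0,1): δ = 124.23°  ·
  (0,2): δ = 68.61°  ·
  (0,3): δ = 40.04°  ✓
  (0,4): δ = 3.65°  ✓
  (0,5): δ = 30.67°  ✓
  (0,6): δ = 70.41°  ·
  (0,7): δ = 131.39°  ·
  (1,2): δ = 124.38°  ·
  (1,3): δ = 95.81°  ·
  (1,4): δ = 59.42°  ·
  (1,5): δ = 25.10°  ✓
  (1,6): δ = 14.64°  ✓
  (1,7): δ = 75.62°  ·
  (2,3): δ = 151.42°  ·
  (2,4): δ = 115.04°  ·
  (2,5): δ = 80.72°  ·
  (2,6): δ = 40.98°  ✓
  (2,7): δ = 20.01°  ✓
  (3,4): δ = 143.62°  ·
  (3,5): δ = 109.29°  ·
  (3,6): δ = 69.55°  ·
  (3,7): δ = 8.57°  ✓
  (4,5): δ = 145.68°  ·
  (4,6): δ = 105.94°  ·
  (4,7): δ = 44.95°  ✓
  (5,6): δ = 140.26°  ·
  (5,7): δ = 79.27°  ·
  (6,7): δ = 119.02°  ·
antipodal pairs: 9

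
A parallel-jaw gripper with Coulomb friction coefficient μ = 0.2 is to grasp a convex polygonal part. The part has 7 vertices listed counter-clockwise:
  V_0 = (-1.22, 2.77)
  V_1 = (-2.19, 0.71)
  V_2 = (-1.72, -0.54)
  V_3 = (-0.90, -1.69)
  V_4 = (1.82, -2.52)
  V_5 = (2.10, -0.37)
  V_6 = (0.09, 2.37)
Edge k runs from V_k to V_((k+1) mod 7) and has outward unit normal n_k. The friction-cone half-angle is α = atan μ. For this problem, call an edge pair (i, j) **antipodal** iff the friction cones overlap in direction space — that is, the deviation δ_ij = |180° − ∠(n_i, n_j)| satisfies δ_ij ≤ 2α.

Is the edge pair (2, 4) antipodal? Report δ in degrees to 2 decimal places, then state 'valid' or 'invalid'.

δ = 42.91°, invalid

α = atan 0.2 = 11.31°;  2α = 22.62°
edge 2: e_2 = (+0.82, -1.15);  n_2 = (-0.8142, -0.5806)
edge 4: e_4 = (+0.28, +2.15);  n_4 = (+0.9916, -0.1291)
∠(n_2, n_4) = 137.09°
δ = |180° − 137.09°| = 42.91°
42.91° > 2α = 22.62°  →  invalid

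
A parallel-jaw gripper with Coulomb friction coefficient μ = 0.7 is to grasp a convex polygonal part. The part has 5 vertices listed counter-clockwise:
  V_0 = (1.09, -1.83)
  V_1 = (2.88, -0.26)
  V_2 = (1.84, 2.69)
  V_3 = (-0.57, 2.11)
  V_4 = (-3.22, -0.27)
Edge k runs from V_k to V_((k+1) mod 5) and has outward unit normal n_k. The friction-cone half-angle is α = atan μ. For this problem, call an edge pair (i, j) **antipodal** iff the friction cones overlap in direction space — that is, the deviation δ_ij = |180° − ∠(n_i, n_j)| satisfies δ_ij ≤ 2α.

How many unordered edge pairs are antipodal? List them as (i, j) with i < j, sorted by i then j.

count = 6; pairs: (0,2), (0,3), (1,3), (1,4), (2,4), (3,4)

α = atan 0.7 = 34.99°;  2α = 69.98°
n_0 = (+0.6594, -0.7518)
n_1 = (+0.9431, +0.3325)
n_2 = (-0.2340, +0.9722)
n_3 = (-0.6682, +0.7440)
n_4 = (-0.3403, -0.9403)
  (0,1): δ = 111.83°  ·
  (0,2): δ = 27.72°  ✓
  (0,3): δ = 0.67°  ✓
  (0,4): δ = 118.85°  ·
  (1,2): δ = 95.89°  ·
  (1,3): δ = 67.49°  ✓
  (1,4): δ = 50.68°  ✓
  (2,3): δ = 151.60°  ·
  (2,4): δ = 33.43°  ✓
  (3,4): δ = 61.83°  ✓
antipodal pairs: 6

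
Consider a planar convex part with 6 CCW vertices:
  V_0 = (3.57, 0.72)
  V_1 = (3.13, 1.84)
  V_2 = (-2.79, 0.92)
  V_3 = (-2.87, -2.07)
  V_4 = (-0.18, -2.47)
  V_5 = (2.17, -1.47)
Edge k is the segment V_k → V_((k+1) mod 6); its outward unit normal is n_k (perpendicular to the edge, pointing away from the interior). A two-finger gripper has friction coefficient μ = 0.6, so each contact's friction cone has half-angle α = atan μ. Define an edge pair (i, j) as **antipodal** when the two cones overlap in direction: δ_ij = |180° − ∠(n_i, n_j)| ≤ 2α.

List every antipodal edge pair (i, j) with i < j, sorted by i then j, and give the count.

count = 6; pairs: (0,2), (0,3), (1,3), (1,4), (1,5), (2,5)

α = atan 0.6 = 30.96°;  2α = 61.93°
n_0 = (+0.9308, +0.3657)
n_1 = (-0.1536, +0.9881)
n_2 = (-0.9996, +0.0267)
n_3 = (-0.1471, -0.9891)
n_4 = (+0.3916, -0.9202)
n_5 = (+0.8426, -0.5386)
  (0,1): δ = 102.61°  ·
  (0,2): δ = 22.98°  ✓
  (0,3): δ = 60.09°  ✓
  (0,4): δ = 91.60°  ·
  (0,5): δ = 125.96°  ·
  (1,2): δ = 100.37°  ·
  (1,3): δ = 17.29°  ✓
  (1,4): δ = 14.22°  ✓
  (1,5): δ = 48.58°  ✓
  (2,3): δ = 96.93°  ·
  (2,4): δ = 65.42°  ·
  (2,5): δ = 31.06°  ✓
  (3,4): δ = 148.49°  ·
  (3,5): δ = 114.13°  ·
  (4,5): δ = 145.64°  ·
antipodal pairs: 6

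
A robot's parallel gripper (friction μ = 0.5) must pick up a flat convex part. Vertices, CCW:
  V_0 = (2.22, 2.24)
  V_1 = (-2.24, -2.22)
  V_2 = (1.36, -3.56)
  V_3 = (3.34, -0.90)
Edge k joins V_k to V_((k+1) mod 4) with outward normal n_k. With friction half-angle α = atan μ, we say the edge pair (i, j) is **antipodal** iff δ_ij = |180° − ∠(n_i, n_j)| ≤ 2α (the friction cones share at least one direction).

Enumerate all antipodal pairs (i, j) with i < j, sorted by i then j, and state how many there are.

α = atan 0.5 = 26.57°;  2α = 53.13°
n_0 = (-0.7071, +0.7071)
n_1 = (-0.3488, -0.9372)
n_2 = (+0.8022, -0.5971)
n_3 = (+0.9419, +0.3360)
  (0,1): δ = 65.42°  ·
  (0,2): δ = 8.34°  ✓
  (0,3): δ = 64.63°  ·
  (1,2): δ = 106.25°  ·
  (1,3): δ = 49.95°  ✓
  (2,3): δ = 123.71°  ·
antipodal pairs: 2

count = 2; pairs: (0,2), (1,3)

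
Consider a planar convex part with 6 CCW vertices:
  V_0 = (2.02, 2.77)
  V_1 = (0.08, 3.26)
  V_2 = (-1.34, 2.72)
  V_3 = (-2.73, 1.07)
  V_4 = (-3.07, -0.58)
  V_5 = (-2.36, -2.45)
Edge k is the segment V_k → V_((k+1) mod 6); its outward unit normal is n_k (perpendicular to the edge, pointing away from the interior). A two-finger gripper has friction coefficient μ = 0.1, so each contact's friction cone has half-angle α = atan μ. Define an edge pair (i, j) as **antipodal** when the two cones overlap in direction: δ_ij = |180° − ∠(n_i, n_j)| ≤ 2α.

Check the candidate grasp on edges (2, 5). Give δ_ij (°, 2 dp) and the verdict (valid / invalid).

δ = 0.11°, valid

α = atan 0.1 = 5.71°;  2α = 11.42°
edge 2: e_2 = (-1.39, -1.65);  n_2 = (-0.7648, +0.6443)
edge 5: e_5 = (+4.38, +5.22);  n_5 = (+0.7661, -0.6428)
∠(n_2, n_5) = 179.89°
δ = |180° − 179.89°| = 0.11°
0.11° ≤ 2α = 11.42°  →  valid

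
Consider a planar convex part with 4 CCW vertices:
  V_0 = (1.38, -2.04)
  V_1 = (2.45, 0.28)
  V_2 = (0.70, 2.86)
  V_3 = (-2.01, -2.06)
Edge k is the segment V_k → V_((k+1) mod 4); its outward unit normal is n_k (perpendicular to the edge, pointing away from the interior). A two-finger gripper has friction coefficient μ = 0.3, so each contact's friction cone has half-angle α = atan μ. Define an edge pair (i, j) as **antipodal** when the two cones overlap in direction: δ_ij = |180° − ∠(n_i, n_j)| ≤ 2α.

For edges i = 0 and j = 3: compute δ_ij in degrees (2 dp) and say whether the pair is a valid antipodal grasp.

α = atan 0.3 = 16.70°;  2α = 33.40°
edge 0: e_0 = (+1.07, +2.32);  n_0 = (+0.9081, -0.4188)
edge 3: e_3 = (+3.39, +0.02);  n_3 = (+0.0059, -1.0000)
∠(n_0, n_3) = 64.90°
δ = |180° − 64.90°| = 115.10°
115.10° > 2α = 33.40°  →  invalid

δ = 115.10°, invalid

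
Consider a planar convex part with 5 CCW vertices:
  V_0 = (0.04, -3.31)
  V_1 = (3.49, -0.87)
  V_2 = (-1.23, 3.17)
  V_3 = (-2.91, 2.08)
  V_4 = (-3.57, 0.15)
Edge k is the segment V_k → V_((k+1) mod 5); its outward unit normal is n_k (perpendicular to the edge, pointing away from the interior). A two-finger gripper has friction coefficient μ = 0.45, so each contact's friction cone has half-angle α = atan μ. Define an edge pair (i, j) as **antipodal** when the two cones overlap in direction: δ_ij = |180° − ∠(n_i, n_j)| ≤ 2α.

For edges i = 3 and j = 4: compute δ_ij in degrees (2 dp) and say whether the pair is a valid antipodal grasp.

α = atan 0.45 = 24.23°;  2α = 48.46°
edge 3: e_3 = (-0.66, -1.93);  n_3 = (-0.9462, +0.3236)
edge 4: e_4 = (+3.61, -3.46);  n_4 = (-0.6919, -0.7219)
∠(n_3, n_4) = 65.09°
δ = |180° − 65.09°| = 114.91°
114.91° > 2α = 48.46°  →  invalid

δ = 114.91°, invalid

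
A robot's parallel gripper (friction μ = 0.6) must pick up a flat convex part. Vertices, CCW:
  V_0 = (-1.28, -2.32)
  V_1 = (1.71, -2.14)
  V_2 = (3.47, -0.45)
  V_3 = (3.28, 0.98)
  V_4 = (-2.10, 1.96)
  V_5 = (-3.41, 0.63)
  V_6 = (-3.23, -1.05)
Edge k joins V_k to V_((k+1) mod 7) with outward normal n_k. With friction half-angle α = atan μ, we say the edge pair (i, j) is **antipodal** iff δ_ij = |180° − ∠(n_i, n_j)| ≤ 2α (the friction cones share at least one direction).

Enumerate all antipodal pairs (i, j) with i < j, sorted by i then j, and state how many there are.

count = 9; pairs: (0,3), (0,4), (1,3), (1,4), (1,5), (2,4), (2,5), (2,6), (3,6)

α = atan 0.6 = 30.96°;  2α = 61.93°
n_0 = (+0.0601, -0.9982)
n_1 = (+0.6926, -0.7213)
n_2 = (+0.9913, +0.1317)
n_3 = (+0.1792, +0.9838)
n_4 = (-0.7124, +0.7017)
n_5 = (-0.9943, -0.1065)
n_6 = (-0.5457, -0.8380)
  (0,1): δ = 139.61°  ·
  (0,2): δ = 85.88°  ·
  (0,3): δ = 13.77°  ✓
  (0,4): δ = 41.99°  ✓
  (0,5): δ = 92.67°  ·
  (0,6): δ = 143.48°  ·
  (1,2): δ = 126.27°  ·
  (1,3): δ = 54.16°  ✓
  (1,4): δ = 1.60°  ✓
  (1,5): δ = 52.28°  ✓
  (1,6): δ = 103.09°  ·
  (2,3): δ = 107.89°  ·
  (2,4): δ = 52.13°  ✓
  (2,5): δ = 1.45°  ✓
  (2,6): δ = 49.36°  ✓
  (3,4): δ = 124.24°  ·
  (3,5): δ = 73.56°  ·
  (3,6): δ = 22.75°  ✓
  (4,5): δ = 129.32°  ·
  (4,6): δ = 78.51°  ·
  (5,6): δ = 129.19°  ·
antipodal pairs: 9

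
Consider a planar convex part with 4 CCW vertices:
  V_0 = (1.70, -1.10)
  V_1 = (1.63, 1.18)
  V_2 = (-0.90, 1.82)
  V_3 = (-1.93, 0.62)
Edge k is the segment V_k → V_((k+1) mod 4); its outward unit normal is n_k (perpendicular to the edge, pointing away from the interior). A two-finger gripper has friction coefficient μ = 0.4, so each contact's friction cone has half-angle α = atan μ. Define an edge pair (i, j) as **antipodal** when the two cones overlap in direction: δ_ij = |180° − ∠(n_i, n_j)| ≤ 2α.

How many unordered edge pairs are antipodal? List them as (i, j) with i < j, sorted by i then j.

α = atan 0.4 = 21.80°;  2α = 43.60°
n_0 = (+0.9995, +0.0307)
n_1 = (+0.2452, +0.9695)
n_2 = (-0.7588, +0.6513)
n_3 = (-0.4282, -0.9037)
  (0,1): δ = 105.95°  ·
  (0,2): δ = 42.40°  ✓
  (0,3): δ = 62.89°  ·
  (1,2): δ = 116.44°  ·
  (1,3): δ = 11.16°  ✓
  (2,3): δ = 74.71°  ·
antipodal pairs: 2

count = 2; pairs: (0,2), (1,3)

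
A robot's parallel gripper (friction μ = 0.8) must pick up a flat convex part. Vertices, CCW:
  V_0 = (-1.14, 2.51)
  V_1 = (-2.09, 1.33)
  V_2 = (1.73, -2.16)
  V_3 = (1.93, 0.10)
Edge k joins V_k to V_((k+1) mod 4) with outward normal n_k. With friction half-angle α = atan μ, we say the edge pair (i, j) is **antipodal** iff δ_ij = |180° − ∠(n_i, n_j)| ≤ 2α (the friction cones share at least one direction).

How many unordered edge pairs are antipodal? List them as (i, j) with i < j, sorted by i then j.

α = atan 0.8 = 38.66°;  2α = 77.32°
n_0 = (-0.7789, +0.6271)
n_1 = (-0.6745, -0.7383)
n_2 = (+0.9961, -0.0882)
n_3 = (+0.6175, +0.7866)
  (0,1): δ = 93.58°  ·
  (0,2): δ = 33.78°  ✓
  (0,3): δ = 90.70°  ·
  (1,2): δ = 52.64°  ✓
  (1,3): δ = 4.28°  ✓
  (2,3): δ = 123.08°  ·
antipodal pairs: 3

count = 3; pairs: (0,2), (1,2), (1,3)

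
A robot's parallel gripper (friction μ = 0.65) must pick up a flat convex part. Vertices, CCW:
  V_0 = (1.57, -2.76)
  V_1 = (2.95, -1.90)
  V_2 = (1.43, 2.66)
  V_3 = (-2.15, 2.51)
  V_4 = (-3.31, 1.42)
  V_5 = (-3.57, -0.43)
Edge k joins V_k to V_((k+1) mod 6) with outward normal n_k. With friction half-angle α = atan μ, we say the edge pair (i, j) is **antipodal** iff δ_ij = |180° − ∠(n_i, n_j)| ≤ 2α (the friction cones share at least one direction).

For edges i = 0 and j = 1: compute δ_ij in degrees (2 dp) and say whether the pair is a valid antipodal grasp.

α = atan 0.65 = 33.02°;  2α = 66.05°
edge 0: e_0 = (+1.38, +0.86);  n_0 = (+0.5289, -0.8487)
edge 1: e_1 = (-1.52, +4.56);  n_1 = (+0.9487, +0.3162)
∠(n_0, n_1) = 76.50°
δ = |180° − 76.50°| = 103.50°
103.50° > 2α = 66.05°  →  invalid

δ = 103.50°, invalid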